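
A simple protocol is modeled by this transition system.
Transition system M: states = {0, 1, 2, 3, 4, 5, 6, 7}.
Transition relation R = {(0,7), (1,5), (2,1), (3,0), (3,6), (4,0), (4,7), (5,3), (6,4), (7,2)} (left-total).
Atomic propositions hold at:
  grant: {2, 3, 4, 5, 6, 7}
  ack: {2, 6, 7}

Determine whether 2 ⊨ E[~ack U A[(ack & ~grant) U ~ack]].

No

Sat(~ack) = {0, 1, 3, 4, 5}
Sat(~grant) = {0, 1}
Sat(ack & ~grant) = ∅
A[(ack & ~grant) U ~ack]: least fixpoint, start Z0 = Sat(~ack) = {0, 1, 3, 4, 5}, add states in Sat(ack & ~grant) with every successor in Z. Already a fixed point.
Sat(A[(ack & ~grant) U ~ack]) = {0, 1, 3, 4, 5}
E[~ack U A[(ack & ~grant) U ~ack]]: least fixpoint, start Z0 = Sat(A[(ack & ~grant) U ~ack]) = {0, 1, 3, 4, 5}, add states in Sat(~ack) with some successor in Z. Already a fixed point.
Sat(E[~ack U A[(ack & ~grant) U ~ack]]) = {0, 1, 3, 4, 5}
2 ∉ Sat(E[~ack U A[(ack & ~grant) U ~ack]]) = {0, 1, 3, 4, 5}, so the formula does not hold at 2.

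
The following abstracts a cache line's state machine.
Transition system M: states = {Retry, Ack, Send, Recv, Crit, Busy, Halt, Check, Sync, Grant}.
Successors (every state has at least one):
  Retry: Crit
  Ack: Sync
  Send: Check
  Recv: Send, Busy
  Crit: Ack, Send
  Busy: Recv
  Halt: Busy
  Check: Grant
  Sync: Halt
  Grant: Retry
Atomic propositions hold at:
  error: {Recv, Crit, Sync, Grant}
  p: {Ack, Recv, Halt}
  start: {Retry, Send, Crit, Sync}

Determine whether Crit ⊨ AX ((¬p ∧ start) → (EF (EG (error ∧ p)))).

No

Sat(¬p) = {Retry, Send, Crit, Busy, Check, Sync, Grant}
Sat(¬p ∧ start) = {Retry, Send, Crit, Sync}
Sat(error ∧ p) = {Recv}
EG (error ∧ p): greatest fixpoint, start Z0 = {Recv}, keep only states in Sat with some successor in Z. Z1 = ∅; fixed.
Sat(EG (error ∧ p)) = ∅
EF (EG (error ∧ p)): least fixpoint, start Z0 = ∅, add states with some successor in Z. Already a fixed point.
Sat(EF (EG (error ∧ p))) = ∅
Sat((¬p ∧ start) → (EF (EG (error ∧ p)))) = {Ack, Recv, Busy, Halt, Check, Grant}
Sat(AX ((¬p ∧ start) → (EF (EG (error ∧ p))))) = {s : every successor in {Ack, Recv, Busy, Halt, Check, Grant}} = {Send, Busy, Halt, Check, Sync}
Crit ∉ Sat(AX ((¬p ∧ start) → (EF (EG (error ∧ p))))) = {Send, Busy, Halt, Check, Sync}, so the formula does not hold at Crit.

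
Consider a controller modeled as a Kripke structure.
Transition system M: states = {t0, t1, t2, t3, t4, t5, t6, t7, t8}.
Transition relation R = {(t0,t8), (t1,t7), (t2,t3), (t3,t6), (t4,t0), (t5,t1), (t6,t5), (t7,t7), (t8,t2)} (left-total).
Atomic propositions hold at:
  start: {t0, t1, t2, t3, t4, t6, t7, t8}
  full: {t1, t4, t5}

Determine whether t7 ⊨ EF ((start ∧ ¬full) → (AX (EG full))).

Sat(¬full) = {t0, t2, t3, t6, t7, t8}
Sat(start ∧ ¬full) = {t0, t2, t3, t6, t7, t8}
EG full: greatest fixpoint, start Z0 = {t1, t4, t5}, keep only states in Sat with some successor in Z. Z1 = {t5}; Z2 = ∅; fixed.
Sat(EG full) = ∅
Sat(AX (EG full)) = {s : every successor in ∅} = ∅
Sat((start ∧ ¬full) → (AX (EG full))) = {t1, t4, t5}
EF ((start ∧ ¬full) → (AX (EG full))): least fixpoint, start Z0 = {t1, t4, t5}, add states with some successor in Z. Z1 = {t1, t4, t5, t6}; Z2 = {t1, t3, t4, t5, t6}; Z3 = {t1, t2, t3, t4, t5, t6}; Z4 = {t1, t2, t3, t4, t5, t6, t8}; Z5 = {t0, t1, t2, t3, t4, t5, t6, t8}; fixed.
Sat(EF ((start ∧ ¬full) → (AX (EG full)))) = {t0, t1, t2, t3, t4, t5, t6, t8}
t7 ∉ Sat(EF ((start ∧ ¬full) → (AX (EG full)))) = {t0, t1, t2, t3, t4, t5, t6, t8}, so the formula does not hold at t7.

No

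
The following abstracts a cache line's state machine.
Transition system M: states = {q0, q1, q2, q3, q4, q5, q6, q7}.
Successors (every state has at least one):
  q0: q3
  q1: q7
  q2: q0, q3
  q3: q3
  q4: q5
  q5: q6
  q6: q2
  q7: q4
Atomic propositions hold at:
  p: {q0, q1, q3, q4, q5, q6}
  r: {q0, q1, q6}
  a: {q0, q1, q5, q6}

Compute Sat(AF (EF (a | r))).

Sat(a | r) = {q0, q1, q5, q6}
EF (a | r): least fixpoint, start Z0 = {q0, q1, q5, q6}, add states with some successor in Z. Z1 = {q0, q1, q2, q4, q5, q6}; Z2 = {q0, q1, q2, q4, q5, q6, q7}; fixed.
Sat(EF (a | r)) = {q0, q1, q2, q4, q5, q6, q7}
AF (EF (a | r)): least fixpoint, start Z0 = {q0, q1, q2, q4, q5, q6, q7}, add states with every successor in Z. Already a fixed point.
Sat(AF (EF (a | r))) = {q0, q1, q2, q4, q5, q6, q7}

{q0, q1, q2, q4, q5, q6, q7}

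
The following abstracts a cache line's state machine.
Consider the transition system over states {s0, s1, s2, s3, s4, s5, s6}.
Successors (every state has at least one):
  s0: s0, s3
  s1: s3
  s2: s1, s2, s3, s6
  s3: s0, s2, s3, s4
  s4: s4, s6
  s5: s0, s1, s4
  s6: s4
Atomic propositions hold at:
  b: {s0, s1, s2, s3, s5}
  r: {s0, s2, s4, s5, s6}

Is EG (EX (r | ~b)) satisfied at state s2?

Sat(~b) = {s4, s6}
Sat(r | ~b) = {s0, s2, s4, s5, s6}
Sat(EX (r | ~b)) = {s : some successor in {s0, s2, s4, s5, s6}} = {s0, s2, s3, s4, s5, s6}
EG (EX (r | ~b)): greatest fixpoint, start Z0 = {s0, s2, s3, s4, s5, s6}, keep only states in Sat with some successor in Z. Already a fixed point.
Sat(EG (EX (r | ~b))) = {s0, s2, s3, s4, s5, s6}
s2 ∈ Sat(EG (EX (r | ~b))) = {s0, s2, s3, s4, s5, s6}, so the formula holds at s2.

Yes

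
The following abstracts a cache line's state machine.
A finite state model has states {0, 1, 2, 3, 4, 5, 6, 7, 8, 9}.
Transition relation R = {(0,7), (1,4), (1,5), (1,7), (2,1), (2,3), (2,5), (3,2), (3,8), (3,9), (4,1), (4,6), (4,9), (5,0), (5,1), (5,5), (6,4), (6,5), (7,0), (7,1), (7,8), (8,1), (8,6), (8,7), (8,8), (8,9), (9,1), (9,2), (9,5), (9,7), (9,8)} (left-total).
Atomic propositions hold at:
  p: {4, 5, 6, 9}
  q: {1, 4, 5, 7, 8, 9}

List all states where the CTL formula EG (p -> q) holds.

Sat(p -> q) = {0, 1, 2, 3, 4, 5, 7, 8, 9}
EG (p -> q): greatest fixpoint, start Z0 = {0, 1, 2, 3, 4, 5, 7, 8, 9}, keep only states in Sat with some successor in Z. Already a fixed point.
Sat(EG (p -> q)) = {0, 1, 2, 3, 4, 5, 7, 8, 9}

{0, 1, 2, 3, 4, 5, 7, 8, 9}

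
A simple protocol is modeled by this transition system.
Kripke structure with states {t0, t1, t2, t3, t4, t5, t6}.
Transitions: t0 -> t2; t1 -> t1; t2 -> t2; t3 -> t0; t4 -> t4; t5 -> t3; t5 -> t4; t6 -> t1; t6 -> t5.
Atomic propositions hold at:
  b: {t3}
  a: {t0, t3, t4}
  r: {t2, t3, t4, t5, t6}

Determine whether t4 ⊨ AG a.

AG a: greatest fixpoint, start Z0 = {t0, t3, t4}, keep only states in Sat with every successor in Z. Z1 = {t3, t4}; Z2 = {t4}; fixed.
Sat(AG a) = {t4}
t4 ∈ Sat(AG a) = {t4}, so the formula holds at t4.

Yes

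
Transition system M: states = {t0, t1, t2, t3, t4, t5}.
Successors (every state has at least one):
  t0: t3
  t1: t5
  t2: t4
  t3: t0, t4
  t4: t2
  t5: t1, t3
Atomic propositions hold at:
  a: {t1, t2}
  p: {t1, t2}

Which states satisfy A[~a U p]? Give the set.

{t1, t2, t4}

Sat(~a) = {t0, t3, t4, t5}
A[~a U p]: least fixpoint, start Z0 = Sat(p) = {t1, t2}, add states in Sat(~a) with every successor in Z. Z1 = {t1, t2, t4}; fixed.
Sat(A[~a U p]) = {t1, t2, t4}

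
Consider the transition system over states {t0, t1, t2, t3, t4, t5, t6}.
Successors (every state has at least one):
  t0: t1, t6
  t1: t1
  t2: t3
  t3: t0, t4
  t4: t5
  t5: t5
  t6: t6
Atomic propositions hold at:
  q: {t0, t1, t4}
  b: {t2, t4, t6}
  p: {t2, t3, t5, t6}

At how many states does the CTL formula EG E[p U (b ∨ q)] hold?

5

Sat(b ∨ q) = {t0, t1, t2, t4, t6}
E[p U (b ∨ q)]: least fixpoint, start Z0 = Sat((b ∨ q)) = {t0, t1, t2, t4, t6}, add states in Sat(p) with some successor in Z. Z1 = {t0, t1, t2, t3, t4, t6}; fixed.
Sat(E[p U (b ∨ q)]) = {t0, t1, t2, t3, t4, t6}
EG E[p U (b ∨ q)]: greatest fixpoint, start Z0 = {t0, t1, t2, t3, t4, t6}, keep only states in Sat with some successor in Z. Z1 = {t0, t1, t2, t3, t6}; fixed.
Sat(EG E[p U (b ∨ q)]) = {t0, t1, t2, t3, t6}
|Sat(EG E[p U (b ∨ q)])| = |{t0, t1, t2, t3, t6}| = 5.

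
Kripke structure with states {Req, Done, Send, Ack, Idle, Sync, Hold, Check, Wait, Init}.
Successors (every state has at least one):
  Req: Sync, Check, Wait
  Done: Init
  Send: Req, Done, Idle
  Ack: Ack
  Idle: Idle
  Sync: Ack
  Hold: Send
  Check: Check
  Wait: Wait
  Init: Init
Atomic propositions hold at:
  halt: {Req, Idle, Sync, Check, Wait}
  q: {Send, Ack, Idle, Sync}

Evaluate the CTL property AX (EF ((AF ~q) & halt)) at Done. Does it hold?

No

Sat(~q) = {Req, Done, Hold, Check, Wait, Init}
AF ~q: least fixpoint, start Z0 = {Req, Done, Hold, Check, Wait, Init}, add states with every successor in Z. Already a fixed point.
Sat(AF ~q) = {Req, Done, Hold, Check, Wait, Init}
Sat((AF ~q) & halt) = {Req, Check, Wait}
EF ((AF ~q) & halt): least fixpoint, start Z0 = {Req, Check, Wait}, add states with some successor in Z. Z1 = {Req, Send, Check, Wait}; Z2 = {Req, Send, Hold, Check, Wait}; fixed.
Sat(EF ((AF ~q) & halt)) = {Req, Send, Hold, Check, Wait}
Sat(AX (EF ((AF ~q) & halt))) = {s : every successor in {Req, Send, Hold, Check, Wait}} = {Hold, Check, Wait}
Done ∉ Sat(AX (EF ((AF ~q) & halt))) = {Hold, Check, Wait}, so the formula does not hold at Done.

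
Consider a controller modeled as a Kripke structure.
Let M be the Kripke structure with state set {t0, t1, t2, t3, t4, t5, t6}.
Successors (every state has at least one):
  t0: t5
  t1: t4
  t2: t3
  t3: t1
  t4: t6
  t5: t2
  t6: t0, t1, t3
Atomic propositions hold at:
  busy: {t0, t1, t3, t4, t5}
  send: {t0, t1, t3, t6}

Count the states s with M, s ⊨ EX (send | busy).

Sat(send | busy) = {t0, t1, t3, t4, t5, t6}
Sat(EX (send | busy)) = {s : some successor in {t0, t1, t3, t4, t5, t6}} = {t0, t1, t2, t3, t4, t6}
|Sat(EX (send | busy))| = |{t0, t1, t2, t3, t4, t6}| = 6.

6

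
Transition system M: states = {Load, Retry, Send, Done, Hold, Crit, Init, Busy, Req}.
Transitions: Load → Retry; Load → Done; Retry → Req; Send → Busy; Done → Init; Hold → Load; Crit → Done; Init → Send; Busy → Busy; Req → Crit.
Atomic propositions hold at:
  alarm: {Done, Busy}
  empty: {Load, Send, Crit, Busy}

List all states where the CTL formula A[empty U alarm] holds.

A[empty U alarm]: least fixpoint, start Z0 = Sat(alarm) = {Done, Busy}, add states in Sat(empty) with every successor in Z. Z1 = {Send, Done, Crit, Busy}; fixed.
Sat(A[empty U alarm]) = {Send, Done, Crit, Busy}

{Send, Done, Crit, Busy}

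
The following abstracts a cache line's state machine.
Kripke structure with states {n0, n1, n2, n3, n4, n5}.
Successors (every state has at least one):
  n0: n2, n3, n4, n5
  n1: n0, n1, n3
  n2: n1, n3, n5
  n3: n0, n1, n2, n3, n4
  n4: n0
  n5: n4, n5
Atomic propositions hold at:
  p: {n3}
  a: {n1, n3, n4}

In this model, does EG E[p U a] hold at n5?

No

E[p U a]: least fixpoint, start Z0 = Sat(a) = {n1, n3, n4}, add states in Sat(p) with some successor in Z. Already a fixed point.
Sat(E[p U a]) = {n1, n3, n4}
EG E[p U a]: greatest fixpoint, start Z0 = {n1, n3, n4}, keep only states in Sat with some successor in Z. Z1 = {n1, n3}; fixed.
Sat(EG E[p U a]) = {n1, n3}
n5 ∉ Sat(EG E[p U a]) = {n1, n3}, so the formula does not hold at n5.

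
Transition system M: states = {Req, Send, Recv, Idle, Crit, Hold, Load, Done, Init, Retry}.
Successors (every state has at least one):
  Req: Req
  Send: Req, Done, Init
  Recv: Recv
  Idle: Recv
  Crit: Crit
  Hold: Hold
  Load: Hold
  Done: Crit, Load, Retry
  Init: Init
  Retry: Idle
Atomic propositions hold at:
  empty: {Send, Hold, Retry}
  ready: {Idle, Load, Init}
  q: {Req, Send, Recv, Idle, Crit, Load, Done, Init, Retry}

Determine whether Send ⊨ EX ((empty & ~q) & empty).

No

Sat(~q) = {Hold}
Sat(empty & ~q) = {Hold}
Sat((empty & ~q) & empty) = {Hold}
Sat(EX ((empty & ~q) & empty)) = {s : some successor in {Hold}} = {Hold, Load}
Send ∉ Sat(EX ((empty & ~q) & empty)) = {Hold, Load}, so the formula does not hold at Send.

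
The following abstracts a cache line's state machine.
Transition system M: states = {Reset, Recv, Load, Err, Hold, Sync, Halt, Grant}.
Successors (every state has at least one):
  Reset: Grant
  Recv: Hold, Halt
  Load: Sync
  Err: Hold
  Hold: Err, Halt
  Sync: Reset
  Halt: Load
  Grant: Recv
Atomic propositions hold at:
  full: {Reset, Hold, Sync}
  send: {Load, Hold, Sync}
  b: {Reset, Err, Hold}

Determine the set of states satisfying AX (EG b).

EG b: greatest fixpoint, start Z0 = {Reset, Err, Hold}, keep only states in Sat with some successor in Z. Z1 = {Err, Hold}; fixed.
Sat(EG b) = {Err, Hold}
Sat(AX (EG b)) = {s : every successor in {Err, Hold}} = {Err}

{Err}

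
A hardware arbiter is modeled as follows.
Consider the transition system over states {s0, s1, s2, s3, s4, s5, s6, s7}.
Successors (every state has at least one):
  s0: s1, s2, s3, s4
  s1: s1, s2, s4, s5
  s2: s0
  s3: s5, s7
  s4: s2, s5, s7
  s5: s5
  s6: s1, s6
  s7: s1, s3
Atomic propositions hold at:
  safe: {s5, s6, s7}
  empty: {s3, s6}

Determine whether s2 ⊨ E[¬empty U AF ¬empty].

Yes

Sat(¬empty) = {s0, s1, s2, s4, s5, s7}
AF ¬empty: least fixpoint, start Z0 = {s0, s1, s2, s4, s5, s7}, add states with every successor in Z. Z1 = {s0, s1, s2, s3, s4, s5, s7}; fixed.
Sat(AF ¬empty) = {s0, s1, s2, s3, s4, s5, s7}
E[¬empty U AF ¬empty]: least fixpoint, start Z0 = Sat(AF ¬empty) = {s0, s1, s2, s3, s4, s5, s7}, add states in Sat(¬empty) with some successor in Z. Already a fixed point.
Sat(E[¬empty U AF ¬empty]) = {s0, s1, s2, s3, s4, s5, s7}
s2 ∈ Sat(E[¬empty U AF ¬empty]) = {s0, s1, s2, s3, s4, s5, s7}, so the formula holds at s2.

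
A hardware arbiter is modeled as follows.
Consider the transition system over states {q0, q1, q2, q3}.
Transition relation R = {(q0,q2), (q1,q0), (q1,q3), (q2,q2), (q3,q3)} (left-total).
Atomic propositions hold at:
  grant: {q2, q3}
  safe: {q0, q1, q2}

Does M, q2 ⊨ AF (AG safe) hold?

AG safe: greatest fixpoint, start Z0 = {q0, q1, q2}, keep only states in Sat with every successor in Z. Z1 = {q0, q2}; fixed.
Sat(AG safe) = {q0, q2}
AF (AG safe): least fixpoint, start Z0 = {q0, q2}, add states with every successor in Z. Already a fixed point.
Sat(AF (AG safe)) = {q0, q2}
q2 ∈ Sat(AF (AG safe)) = {q0, q2}, so the formula holds at q2.

Yes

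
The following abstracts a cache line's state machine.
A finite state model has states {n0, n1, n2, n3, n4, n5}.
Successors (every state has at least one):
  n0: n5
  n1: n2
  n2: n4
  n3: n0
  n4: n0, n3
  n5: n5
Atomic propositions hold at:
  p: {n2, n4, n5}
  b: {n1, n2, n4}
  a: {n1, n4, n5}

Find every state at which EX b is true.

{n1, n2}

Sat(EX b) = {s : some successor in {n1, n2, n4}} = {n1, n2}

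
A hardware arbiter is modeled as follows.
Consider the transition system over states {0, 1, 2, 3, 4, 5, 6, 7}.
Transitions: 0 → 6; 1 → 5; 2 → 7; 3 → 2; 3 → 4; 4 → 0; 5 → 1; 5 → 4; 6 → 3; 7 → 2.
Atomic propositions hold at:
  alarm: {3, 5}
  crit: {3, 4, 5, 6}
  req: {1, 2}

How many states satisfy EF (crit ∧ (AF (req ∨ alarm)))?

6

Sat(req ∨ alarm) = {1, 2, 3, 5}
AF (req ∨ alarm): least fixpoint, start Z0 = {1, 2, 3, 5}, add states with every successor in Z. Z1 = {1, 2, 3, 5, 6, 7}; Z2 = {0, 1, 2, 3, 5, 6, 7}; Z3 = {0, 1, 2, 3, 4, 5, 6, 7}; fixed.
Sat(AF (req ∨ alarm)) = {0, 1, 2, 3, 4, 5, 6, 7}
Sat(crit ∧ (AF (req ∨ alarm))) = {3, 4, 5, 6}
EF (crit ∧ (AF (req ∨ alarm))): least fixpoint, start Z0 = {3, 4, 5, 6}, add states with some successor in Z. Z1 = {0, 1, 3, 4, 5, 6}; fixed.
Sat(EF (crit ∧ (AF (req ∨ alarm)))) = {0, 1, 3, 4, 5, 6}
|Sat(EF (crit ∧ (AF (req ∨ alarm))))| = |{0, 1, 3, 4, 5, 6}| = 6.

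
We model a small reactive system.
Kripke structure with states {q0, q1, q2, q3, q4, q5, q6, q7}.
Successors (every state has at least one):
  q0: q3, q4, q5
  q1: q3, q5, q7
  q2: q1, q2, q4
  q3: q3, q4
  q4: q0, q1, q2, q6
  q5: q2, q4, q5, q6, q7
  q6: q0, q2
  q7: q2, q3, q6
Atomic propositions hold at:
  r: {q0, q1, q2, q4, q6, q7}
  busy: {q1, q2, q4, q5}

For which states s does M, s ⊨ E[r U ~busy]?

{q0, q1, q2, q3, q4, q6, q7}

Sat(~busy) = {q0, q3, q6, q7}
E[r U ~busy]: least fixpoint, start Z0 = Sat(~busy) = {q0, q3, q6, q7}, add states in Sat(r) with some successor in Z. Z1 = {q0, q1, q3, q4, q6, q7}; Z2 = {q0, q1, q2, q3, q4, q6, q7}; fixed.
Sat(E[r U ~busy]) = {q0, q1, q2, q3, q4, q6, q7}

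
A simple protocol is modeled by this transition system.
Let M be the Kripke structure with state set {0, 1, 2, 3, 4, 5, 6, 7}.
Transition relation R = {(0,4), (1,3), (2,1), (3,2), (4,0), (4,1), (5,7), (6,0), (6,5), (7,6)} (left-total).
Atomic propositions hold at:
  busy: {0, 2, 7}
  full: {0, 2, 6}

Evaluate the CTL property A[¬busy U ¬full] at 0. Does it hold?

No

Sat(¬busy) = {1, 3, 4, 5, 6}
Sat(¬full) = {1, 3, 4, 5, 7}
A[¬busy U ¬full]: least fixpoint, start Z0 = Sat(¬full) = {1, 3, 4, 5, 7}, add states in Sat(¬busy) with every successor in Z. Already a fixed point.
Sat(A[¬busy U ¬full]) = {1, 3, 4, 5, 7}
0 ∉ Sat(A[¬busy U ¬full]) = {1, 3, 4, 5, 7}, so the formula does not hold at 0.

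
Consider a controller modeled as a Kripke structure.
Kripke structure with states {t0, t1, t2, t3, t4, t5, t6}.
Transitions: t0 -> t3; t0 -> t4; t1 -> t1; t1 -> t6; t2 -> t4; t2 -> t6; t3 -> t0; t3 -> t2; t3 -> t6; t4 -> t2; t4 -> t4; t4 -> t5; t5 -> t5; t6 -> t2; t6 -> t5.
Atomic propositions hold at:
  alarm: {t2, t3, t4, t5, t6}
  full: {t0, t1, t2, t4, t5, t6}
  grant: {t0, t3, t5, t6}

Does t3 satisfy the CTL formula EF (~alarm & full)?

Yes

Sat(~alarm) = {t0, t1}
Sat(~alarm & full) = {t0, t1}
EF (~alarm & full): least fixpoint, start Z0 = {t0, t1}, add states with some successor in Z. Z1 = {t0, t1, t3}; fixed.
Sat(EF (~alarm & full)) = {t0, t1, t3}
t3 ∈ Sat(EF (~alarm & full)) = {t0, t1, t3}, so the formula holds at t3.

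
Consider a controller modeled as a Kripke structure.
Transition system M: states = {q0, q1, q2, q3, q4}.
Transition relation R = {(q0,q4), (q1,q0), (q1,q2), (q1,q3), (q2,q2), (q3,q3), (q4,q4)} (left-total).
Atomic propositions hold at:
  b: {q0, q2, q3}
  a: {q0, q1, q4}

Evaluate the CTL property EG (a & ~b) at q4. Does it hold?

Yes

Sat(~b) = {q1, q4}
Sat(a & ~b) = {q1, q4}
EG (a & ~b): greatest fixpoint, start Z0 = {q1, q4}, keep only states in Sat with some successor in Z. Z1 = {q4}; fixed.
Sat(EG (a & ~b)) = {q4}
q4 ∈ Sat(EG (a & ~b)) = {q4}, so the formula holds at q4.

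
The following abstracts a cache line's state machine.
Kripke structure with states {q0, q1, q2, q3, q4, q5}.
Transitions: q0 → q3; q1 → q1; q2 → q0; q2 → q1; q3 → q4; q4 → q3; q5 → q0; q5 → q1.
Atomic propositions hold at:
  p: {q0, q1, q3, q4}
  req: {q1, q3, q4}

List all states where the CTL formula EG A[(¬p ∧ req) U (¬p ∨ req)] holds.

Sat(¬p) = {q2, q5}
Sat(¬p ∧ req) = ∅
Sat(¬p ∨ req) = {q1, q2, q3, q4, q5}
A[(¬p ∧ req) U (¬p ∨ req)]: least fixpoint, start Z0 = Sat((¬p ∨ req)) = {q1, q2, q3, q4, q5}, add states in Sat(¬p ∧ req) with every successor in Z. Already a fixed point.
Sat(A[(¬p ∧ req) U (¬p ∨ req)]) = {q1, q2, q3, q4, q5}
EG A[(¬p ∧ req) U (¬p ∨ req)]: greatest fixpoint, start Z0 = {q1, q2, q3, q4, q5}, keep only states in Sat with some successor in Z. Already a fixed point.
Sat(EG A[(¬p ∧ req) U (¬p ∨ req)]) = {q1, q2, q3, q4, q5}

{q1, q2, q3, q4, q5}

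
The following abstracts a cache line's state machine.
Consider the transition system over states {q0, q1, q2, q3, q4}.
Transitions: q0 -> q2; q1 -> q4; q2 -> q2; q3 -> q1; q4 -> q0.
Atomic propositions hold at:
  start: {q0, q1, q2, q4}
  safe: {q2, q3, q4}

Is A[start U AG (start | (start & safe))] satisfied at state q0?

Sat(start & safe) = {q2, q4}
Sat(start | (start & safe)) = {q0, q1, q2, q4}
AG (start | (start & safe)): greatest fixpoint, start Z0 = {q0, q1, q2, q4}, keep only states in Sat with every successor in Z. Already a fixed point.
Sat(AG (start | (start & safe))) = {q0, q1, q2, q4}
A[start U AG (start | (start & safe))]: least fixpoint, start Z0 = Sat(AG (start | (start & safe))) = {q0, q1, q2, q4}, add states in Sat(start) with every successor in Z. Already a fixed point.
Sat(A[start U AG (start | (start & safe))]) = {q0, q1, q2, q4}
q0 ∈ Sat(A[start U AG (start | (start & safe))]) = {q0, q1, q2, q4}, so the formula holds at q0.

Yes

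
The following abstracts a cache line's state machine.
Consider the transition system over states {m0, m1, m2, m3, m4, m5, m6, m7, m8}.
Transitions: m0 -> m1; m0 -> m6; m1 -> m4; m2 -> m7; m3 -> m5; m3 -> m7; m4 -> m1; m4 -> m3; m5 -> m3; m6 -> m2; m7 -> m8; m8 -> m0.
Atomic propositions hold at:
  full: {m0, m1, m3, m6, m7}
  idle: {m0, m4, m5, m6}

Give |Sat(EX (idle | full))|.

7

Sat(idle | full) = {m0, m1, m3, m4, m5, m6, m7}
Sat(EX (idle | full)) = {s : some successor in {m0, m1, m3, m4, m5, m6, m7}} = {m0, m1, m2, m3, m4, m5, m8}
|Sat(EX (idle | full))| = |{m0, m1, m2, m3, m4, m5, m8}| = 7.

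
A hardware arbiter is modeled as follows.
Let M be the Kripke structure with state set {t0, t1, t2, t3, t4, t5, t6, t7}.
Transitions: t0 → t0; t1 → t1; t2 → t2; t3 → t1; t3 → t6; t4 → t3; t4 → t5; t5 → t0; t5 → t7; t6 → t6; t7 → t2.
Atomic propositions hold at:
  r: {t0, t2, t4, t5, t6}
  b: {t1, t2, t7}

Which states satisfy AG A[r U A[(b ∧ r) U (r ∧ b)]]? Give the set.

{t2}

Sat(b ∧ r) = {t2}
Sat(r ∧ b) = {t2}
A[(b ∧ r) U (r ∧ b)]: least fixpoint, start Z0 = Sat((r ∧ b)) = {t2}, add states in Sat(b ∧ r) with every successor in Z. Already a fixed point.
Sat(A[(b ∧ r) U (r ∧ b)]) = {t2}
A[r U A[(b ∧ r) U (r ∧ b)]]: least fixpoint, start Z0 = Sat(A[(b ∧ r) U (r ∧ b)]) = {t2}, add states in Sat(r) with every successor in Z. Already a fixed point.
Sat(A[r U A[(b ∧ r) U (r ∧ b)]]) = {t2}
AG A[r U A[(b ∧ r) U (r ∧ b)]]: greatest fixpoint, start Z0 = {t2}, keep only states in Sat with every successor in Z. Already a fixed point.
Sat(AG A[r U A[(b ∧ r) U (r ∧ b)]]) = {t2}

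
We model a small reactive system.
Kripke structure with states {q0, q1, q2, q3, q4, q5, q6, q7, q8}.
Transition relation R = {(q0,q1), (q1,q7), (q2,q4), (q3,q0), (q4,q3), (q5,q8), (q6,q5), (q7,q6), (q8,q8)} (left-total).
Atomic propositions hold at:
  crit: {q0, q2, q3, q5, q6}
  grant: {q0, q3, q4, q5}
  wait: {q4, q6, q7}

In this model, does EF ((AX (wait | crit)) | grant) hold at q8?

Sat(wait | crit) = {q0, q2, q3, q4, q5, q6, q7}
Sat(AX (wait | crit)) = {s : every successor in {q0, q2, q3, q4, q5, q6, q7}} = {q1, q2, q3, q4, q6, q7}
Sat((AX (wait | crit)) | grant) = {q0, q1, q2, q3, q4, q5, q6, q7}
EF ((AX (wait | crit)) | grant): least fixpoint, start Z0 = {q0, q1, q2, q3, q4, q5, q6, q7}, add states with some successor in Z. Already a fixed point.
Sat(EF ((AX (wait | crit)) | grant)) = {q0, q1, q2, q3, q4, q5, q6, q7}
q8 ∉ Sat(EF ((AX (wait | crit)) | grant)) = {q0, q1, q2, q3, q4, q5, q6, q7}, so the formula does not hold at q8.

No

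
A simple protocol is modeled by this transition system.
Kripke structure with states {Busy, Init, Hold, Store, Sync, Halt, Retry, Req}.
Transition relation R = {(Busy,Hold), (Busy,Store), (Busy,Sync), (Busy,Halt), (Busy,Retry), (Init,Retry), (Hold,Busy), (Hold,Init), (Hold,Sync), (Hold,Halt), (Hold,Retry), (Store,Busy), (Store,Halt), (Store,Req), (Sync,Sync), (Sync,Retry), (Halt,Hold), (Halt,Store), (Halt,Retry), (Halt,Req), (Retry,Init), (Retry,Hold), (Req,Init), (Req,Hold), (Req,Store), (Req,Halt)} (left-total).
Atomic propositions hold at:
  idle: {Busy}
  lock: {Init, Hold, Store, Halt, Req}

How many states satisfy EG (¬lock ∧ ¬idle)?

1

Sat(¬lock) = {Busy, Sync, Retry}
Sat(¬idle) = {Init, Hold, Store, Sync, Halt, Retry, Req}
Sat(¬lock ∧ ¬idle) = {Sync, Retry}
EG (¬lock ∧ ¬idle): greatest fixpoint, start Z0 = {Sync, Retry}, keep only states in Sat with some successor in Z. Z1 = {Sync}; fixed.
Sat(EG (¬lock ∧ ¬idle)) = {Sync}
|Sat(EG (¬lock ∧ ¬idle))| = |{Sync}| = 1.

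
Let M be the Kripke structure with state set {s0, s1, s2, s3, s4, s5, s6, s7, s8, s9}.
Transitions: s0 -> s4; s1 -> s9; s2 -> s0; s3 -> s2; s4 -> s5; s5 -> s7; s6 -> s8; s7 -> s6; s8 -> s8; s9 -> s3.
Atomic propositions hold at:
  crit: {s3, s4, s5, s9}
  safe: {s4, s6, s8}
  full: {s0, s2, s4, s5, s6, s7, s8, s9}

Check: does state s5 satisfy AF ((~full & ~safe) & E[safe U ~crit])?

No

Sat(~full) = {s1, s3}
Sat(~safe) = {s0, s1, s2, s3, s5, s7, s9}
Sat(~full & ~safe) = {s1, s3}
Sat(~crit) = {s0, s1, s2, s6, s7, s8}
E[safe U ~crit]: least fixpoint, start Z0 = Sat(~crit) = {s0, s1, s2, s6, s7, s8}, add states in Sat(safe) with some successor in Z. Already a fixed point.
Sat(E[safe U ~crit]) = {s0, s1, s2, s6, s7, s8}
Sat((~full & ~safe) & E[safe U ~crit]) = {s1}
AF ((~full & ~safe) & E[safe U ~crit]): least fixpoint, start Z0 = {s1}, add states with every successor in Z. Already a fixed point.
Sat(AF ((~full & ~safe) & E[safe U ~crit])) = {s1}
s5 ∉ Sat(AF ((~full & ~safe) & E[safe U ~crit])) = {s1}, so the formula does not hold at s5.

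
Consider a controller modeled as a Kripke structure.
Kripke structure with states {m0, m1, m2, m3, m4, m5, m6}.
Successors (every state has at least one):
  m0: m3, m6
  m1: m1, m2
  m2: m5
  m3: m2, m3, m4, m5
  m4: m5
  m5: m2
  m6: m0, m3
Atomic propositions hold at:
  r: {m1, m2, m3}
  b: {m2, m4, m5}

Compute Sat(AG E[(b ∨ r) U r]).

{m1, m2, m3, m4, m5}

Sat(b ∨ r) = {m1, m2, m3, m4, m5}
E[(b ∨ r) U r]: least fixpoint, start Z0 = Sat(r) = {m1, m2, m3}, add states in Sat(b ∨ r) with some successor in Z. Z1 = {m1, m2, m3, m5}; Z2 = {m1, m2, m3, m4, m5}; fixed.
Sat(E[(b ∨ r) U r]) = {m1, m2, m3, m4, m5}
AG E[(b ∨ r) U r]: greatest fixpoint, start Z0 = {m1, m2, m3, m4, m5}, keep only states in Sat with every successor in Z. Already a fixed point.
Sat(AG E[(b ∨ r) U r]) = {m1, m2, m3, m4, m5}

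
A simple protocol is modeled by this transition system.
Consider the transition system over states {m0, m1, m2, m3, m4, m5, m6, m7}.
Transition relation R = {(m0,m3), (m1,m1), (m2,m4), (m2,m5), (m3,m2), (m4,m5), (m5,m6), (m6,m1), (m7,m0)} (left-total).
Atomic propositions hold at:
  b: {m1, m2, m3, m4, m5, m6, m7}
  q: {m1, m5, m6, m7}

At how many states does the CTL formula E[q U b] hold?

E[q U b]: least fixpoint, start Z0 = Sat(b) = {m1, m2, m3, m4, m5, m6, m7}, add states in Sat(q) with some successor in Z. Already a fixed point.
Sat(E[q U b]) = {m1, m2, m3, m4, m5, m6, m7}
|Sat(E[q U b])| = |{m1, m2, m3, m4, m5, m6, m7}| = 7.

7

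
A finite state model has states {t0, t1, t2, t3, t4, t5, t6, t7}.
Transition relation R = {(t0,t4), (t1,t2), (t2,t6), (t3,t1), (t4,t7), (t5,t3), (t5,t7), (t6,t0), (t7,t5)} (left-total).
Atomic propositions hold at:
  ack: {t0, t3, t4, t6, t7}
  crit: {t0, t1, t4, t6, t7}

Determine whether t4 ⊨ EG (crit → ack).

Sat(crit → ack) = {t0, t2, t3, t4, t5, t6, t7}
EG (crit → ack): greatest fixpoint, start Z0 = {t0, t2, t3, t4, t5, t6, t7}, keep only states in Sat with some successor in Z. Z1 = {t0, t2, t4, t5, t6, t7}; fixed.
Sat(EG (crit → ack)) = {t0, t2, t4, t5, t6, t7}
t4 ∈ Sat(EG (crit → ack)) = {t0, t2, t4, t5, t6, t7}, so the formula holds at t4.

Yes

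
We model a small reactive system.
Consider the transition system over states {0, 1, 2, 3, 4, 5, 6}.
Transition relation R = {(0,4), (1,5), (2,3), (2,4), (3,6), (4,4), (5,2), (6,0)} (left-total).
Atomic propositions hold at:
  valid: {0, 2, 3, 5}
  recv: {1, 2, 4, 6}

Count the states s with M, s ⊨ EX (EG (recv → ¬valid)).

Sat(¬valid) = {1, 4, 6}
Sat(recv → ¬valid) = {0, 1, 3, 4, 5, 6}
EG (recv → ¬valid): greatest fixpoint, start Z0 = {0, 1, 3, 4, 5, 6}, keep only states in Sat with some successor in Z. Z1 = {0, 1, 3, 4, 6}; Z2 = {0, 3, 4, 6}; fixed.
Sat(EG (recv → ¬valid)) = {0, 3, 4, 6}
Sat(EX (EG (recv → ¬valid))) = {s : some successor in {0, 3, 4, 6}} = {0, 2, 3, 4, 6}
|Sat(EX (EG (recv → ¬valid)))| = |{0, 2, 3, 4, 6}| = 5.

5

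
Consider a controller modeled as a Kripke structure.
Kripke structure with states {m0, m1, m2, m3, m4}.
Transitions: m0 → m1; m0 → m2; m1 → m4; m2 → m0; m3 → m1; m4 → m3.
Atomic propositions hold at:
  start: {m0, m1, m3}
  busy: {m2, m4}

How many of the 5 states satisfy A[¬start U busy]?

Sat(¬start) = {m2, m4}
A[¬start U busy]: least fixpoint, start Z0 = Sat(busy) = {m2, m4}, add states in Sat(¬start) with every successor in Z. Already a fixed point.
Sat(A[¬start U busy]) = {m2, m4}
|Sat(A[¬start U busy])| = |{m2, m4}| = 2.

2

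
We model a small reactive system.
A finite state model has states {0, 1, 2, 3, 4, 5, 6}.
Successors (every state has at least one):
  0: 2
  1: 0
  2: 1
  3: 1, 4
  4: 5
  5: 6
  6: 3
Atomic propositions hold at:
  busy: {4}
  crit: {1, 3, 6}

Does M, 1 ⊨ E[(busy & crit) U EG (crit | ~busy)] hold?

Sat(busy & crit) = ∅
Sat(~busy) = {0, 1, 2, 3, 5, 6}
Sat(crit | ~busy) = {0, 1, 2, 3, 5, 6}
EG (crit | ~busy): greatest fixpoint, start Z0 = {0, 1, 2, 3, 5, 6}, keep only states in Sat with some successor in Z. Already a fixed point.
Sat(EG (crit | ~busy)) = {0, 1, 2, 3, 5, 6}
E[(busy & crit) U EG (crit | ~busy)]: least fixpoint, start Z0 = Sat(EG (crit | ~busy)) = {0, 1, 2, 3, 5, 6}, add states in Sat(busy & crit) with some successor in Z. Already a fixed point.
Sat(E[(busy & crit) U EG (crit | ~busy)]) = {0, 1, 2, 3, 5, 6}
1 ∈ Sat(E[(busy & crit) U EG (crit | ~busy)]) = {0, 1, 2, 3, 5, 6}, so the formula holds at 1.

Yes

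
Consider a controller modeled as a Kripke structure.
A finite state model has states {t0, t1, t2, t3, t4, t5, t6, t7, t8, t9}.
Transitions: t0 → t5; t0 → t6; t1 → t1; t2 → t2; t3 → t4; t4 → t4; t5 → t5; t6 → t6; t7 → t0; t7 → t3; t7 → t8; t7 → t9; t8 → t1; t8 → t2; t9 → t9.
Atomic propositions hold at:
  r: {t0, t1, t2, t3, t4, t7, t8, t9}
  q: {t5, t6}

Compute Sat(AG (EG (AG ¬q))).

{t1, t2, t3, t4, t8, t9}

Sat(¬q) = {t0, t1, t2, t3, t4, t7, t8, t9}
AG ¬q: greatest fixpoint, start Z0 = {t0, t1, t2, t3, t4, t7, t8, t9}, keep only states in Sat with every successor in Z. Z1 = {t1, t2, t3, t4, t7, t8, t9}; Z2 = {t1, t2, t3, t4, t8, t9}; fixed.
Sat(AG ¬q) = {t1, t2, t3, t4, t8, t9}
EG (AG ¬q): greatest fixpoint, start Z0 = {t1, t2, t3, t4, t8, t9}, keep only states in Sat with some successor in Z. Already a fixed point.
Sat(EG (AG ¬q)) = {t1, t2, t3, t4, t8, t9}
AG (EG (AG ¬q)): greatest fixpoint, start Z0 = {t1, t2, t3, t4, t8, t9}, keep only states in Sat with every successor in Z. Already a fixed point.
Sat(AG (EG (AG ¬q))) = {t1, t2, t3, t4, t8, t9}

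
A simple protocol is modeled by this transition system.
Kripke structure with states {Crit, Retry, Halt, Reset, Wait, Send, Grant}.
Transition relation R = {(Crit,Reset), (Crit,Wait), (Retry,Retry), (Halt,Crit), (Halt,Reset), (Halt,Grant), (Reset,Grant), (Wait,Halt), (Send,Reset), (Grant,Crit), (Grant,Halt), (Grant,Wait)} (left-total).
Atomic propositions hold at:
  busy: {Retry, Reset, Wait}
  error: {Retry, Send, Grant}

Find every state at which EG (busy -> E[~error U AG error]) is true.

Sat(~error) = {Crit, Halt, Reset, Wait}
AG error: greatest fixpoint, start Z0 = {Retry, Send, Grant}, keep only states in Sat with every successor in Z. Z1 = {Retry}; fixed.
Sat(AG error) = {Retry}
E[~error U AG error]: least fixpoint, start Z0 = Sat(AG error) = {Retry}, add states in Sat(~error) with some successor in Z. Already a fixed point.
Sat(E[~error U AG error]) = {Retry}
Sat(busy -> E[~error U AG error]) = {Crit, Retry, Halt, Send, Grant}
EG (busy -> E[~error U AG error]): greatest fixpoint, start Z0 = {Crit, Retry, Halt, Send, Grant}, keep only states in Sat with some successor in Z. Z1 = {Retry, Halt, Grant}; fixed.
Sat(EG (busy -> E[~error U AG error])) = {Retry, Halt, Grant}

{Retry, Halt, Grant}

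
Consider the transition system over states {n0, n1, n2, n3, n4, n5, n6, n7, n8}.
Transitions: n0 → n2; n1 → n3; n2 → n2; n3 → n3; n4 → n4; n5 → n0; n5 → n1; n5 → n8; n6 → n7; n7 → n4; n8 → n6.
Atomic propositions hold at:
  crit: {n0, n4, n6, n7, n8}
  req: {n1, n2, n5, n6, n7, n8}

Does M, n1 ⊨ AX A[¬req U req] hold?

Sat(¬req) = {n0, n3, n4}
A[¬req U req]: least fixpoint, start Z0 = Sat(req) = {n1, n2, n5, n6, n7, n8}, add states in Sat(¬req) with every successor in Z. Z1 = {n0, n1, n2, n5, n6, n7, n8}; fixed.
Sat(A[¬req U req]) = {n0, n1, n2, n5, n6, n7, n8}
Sat(AX A[¬req U req]) = {s : every successor in {n0, n1, n2, n5, n6, n7, n8}} = {n0, n2, n5, n6, n8}
n1 ∉ Sat(AX A[¬req U req]) = {n0, n2, n5, n6, n8}, so the formula does not hold at n1.

No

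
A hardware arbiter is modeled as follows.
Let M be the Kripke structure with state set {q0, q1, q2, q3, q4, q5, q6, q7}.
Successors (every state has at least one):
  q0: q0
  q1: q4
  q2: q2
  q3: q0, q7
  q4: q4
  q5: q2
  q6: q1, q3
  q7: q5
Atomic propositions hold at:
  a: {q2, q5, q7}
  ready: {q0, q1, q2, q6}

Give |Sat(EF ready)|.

7

EF ready: least fixpoint, start Z0 = {q0, q1, q2, q6}, add states with some successor in Z. Z1 = {q0, q1, q2, q3, q5, q6}; Z2 = {q0, q1, q2, q3, q5, q6, q7}; fixed.
Sat(EF ready) = {q0, q1, q2, q3, q5, q6, q7}
|Sat(EF ready)| = |{q0, q1, q2, q3, q5, q6, q7}| = 7.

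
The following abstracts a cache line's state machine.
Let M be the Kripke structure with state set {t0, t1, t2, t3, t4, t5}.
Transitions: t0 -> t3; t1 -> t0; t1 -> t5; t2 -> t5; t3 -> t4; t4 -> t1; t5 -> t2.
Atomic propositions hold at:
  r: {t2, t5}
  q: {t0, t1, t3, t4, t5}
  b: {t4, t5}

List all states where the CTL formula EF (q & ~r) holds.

Sat(~r) = {t0, t1, t3, t4}
Sat(q & ~r) = {t0, t1, t3, t4}
EF (q & ~r): least fixpoint, start Z0 = {t0, t1, t3, t4}, add states with some successor in Z. Already a fixed point.
Sat(EF (q & ~r)) = {t0, t1, t3, t4}

{t0, t1, t3, t4}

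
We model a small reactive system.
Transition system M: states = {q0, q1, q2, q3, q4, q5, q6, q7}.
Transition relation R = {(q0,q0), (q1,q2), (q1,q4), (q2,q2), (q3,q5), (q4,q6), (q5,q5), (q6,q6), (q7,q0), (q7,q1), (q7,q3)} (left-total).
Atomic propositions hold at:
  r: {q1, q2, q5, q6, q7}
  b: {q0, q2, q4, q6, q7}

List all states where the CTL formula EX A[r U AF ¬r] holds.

{q0, q1, q7}

Sat(¬r) = {q0, q3, q4}
AF ¬r: least fixpoint, start Z0 = {q0, q3, q4}, add states with every successor in Z. Already a fixed point.
Sat(AF ¬r) = {q0, q3, q4}
A[r U AF ¬r]: least fixpoint, start Z0 = Sat(AF ¬r) = {q0, q3, q4}, add states in Sat(r) with every successor in Z. Already a fixed point.
Sat(A[r U AF ¬r]) = {q0, q3, q4}
Sat(EX A[r U AF ¬r]) = {s : some successor in {q0, q3, q4}} = {q0, q1, q7}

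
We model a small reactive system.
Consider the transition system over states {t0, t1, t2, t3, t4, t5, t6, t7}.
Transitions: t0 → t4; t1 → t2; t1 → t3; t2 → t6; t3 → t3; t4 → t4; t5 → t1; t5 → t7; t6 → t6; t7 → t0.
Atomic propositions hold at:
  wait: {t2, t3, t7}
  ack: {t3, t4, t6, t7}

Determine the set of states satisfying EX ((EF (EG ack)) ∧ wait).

{t1, t3, t5}

EG ack: greatest fixpoint, start Z0 = {t3, t4, t6, t7}, keep only states in Sat with some successor in Z. Z1 = {t3, t4, t6}; fixed.
Sat(EG ack) = {t3, t4, t6}
EF (EG ack): least fixpoint, start Z0 = {t3, t4, t6}, add states with some successor in Z. Z1 = {t0, t1, t2, t3, t4, t6}; Z2 = {t0, t1, t2, t3, t4, t5, t6, t7}; fixed.
Sat(EF (EG ack)) = {t0, t1, t2, t3, t4, t5, t6, t7}
Sat((EF (EG ack)) ∧ wait) = {t2, t3, t7}
Sat(EX ((EF (EG ack)) ∧ wait)) = {s : some successor in {t2, t3, t7}} = {t1, t3, t5}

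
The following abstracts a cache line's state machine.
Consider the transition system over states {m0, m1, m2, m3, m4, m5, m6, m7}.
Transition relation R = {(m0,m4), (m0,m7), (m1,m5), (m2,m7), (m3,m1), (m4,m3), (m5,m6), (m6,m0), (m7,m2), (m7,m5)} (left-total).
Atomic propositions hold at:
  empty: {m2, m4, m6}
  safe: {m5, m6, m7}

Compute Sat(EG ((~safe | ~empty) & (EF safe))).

Sat(~safe) = {m0, m1, m2, m3, m4}
Sat(~empty) = {m0, m1, m3, m5, m7}
Sat(~safe | ~empty) = {m0, m1, m2, m3, m4, m5, m7}
EF safe: least fixpoint, start Z0 = {m5, m6, m7}, add states with some successor in Z. Z1 = {m0, m1, m2, m5, m6, m7}; Z2 = {m0, m1, m2, m3, m5, m6, m7}; Z3 = {m0, m1, m2, m3, m4, m5, m6, m7}; fixed.
Sat(EF safe) = {m0, m1, m2, m3, m4, m5, m6, m7}
Sat((~safe | ~empty) & (EF safe)) = {m0, m1, m2, m3, m4, m5, m7}
EG ((~safe | ~empty) & (EF safe)): greatest fixpoint, start Z0 = {m0, m1, m2, m3, m4, m5, m7}, keep only states in Sat with some successor in Z. Z1 = {m0, m1, m2, m3, m4, m7}; Z2 = {m0, m2, m3, m4, m7}; Z3 = {m0, m2, m4, m7}; Z4 = {m0, m2, m7}; fixed.
Sat(EG ((~safe | ~empty) & (EF safe))) = {m0, m2, m7}

{m0, m2, m7}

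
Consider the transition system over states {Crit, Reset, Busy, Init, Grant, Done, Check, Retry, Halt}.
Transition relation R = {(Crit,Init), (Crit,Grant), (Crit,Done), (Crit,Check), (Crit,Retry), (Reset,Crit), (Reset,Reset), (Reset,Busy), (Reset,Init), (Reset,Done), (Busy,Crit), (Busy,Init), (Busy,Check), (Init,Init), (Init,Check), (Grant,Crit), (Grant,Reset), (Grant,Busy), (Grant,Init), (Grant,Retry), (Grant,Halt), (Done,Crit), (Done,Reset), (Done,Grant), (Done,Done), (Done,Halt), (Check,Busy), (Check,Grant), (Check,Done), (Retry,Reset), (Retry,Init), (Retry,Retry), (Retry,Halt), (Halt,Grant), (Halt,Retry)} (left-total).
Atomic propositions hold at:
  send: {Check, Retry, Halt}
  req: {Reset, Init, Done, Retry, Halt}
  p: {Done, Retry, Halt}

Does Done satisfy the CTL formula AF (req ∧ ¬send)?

Sat(¬send) = {Crit, Reset, Busy, Init, Grant, Done}
Sat(req ∧ ¬send) = {Reset, Init, Done}
AF (req ∧ ¬send): least fixpoint, start Z0 = {Reset, Init, Done}, add states with every successor in Z. Already a fixed point.
Sat(AF (req ∧ ¬send)) = {Reset, Init, Done}
Done ∈ Sat(AF (req ∧ ¬send)) = {Reset, Init, Done}, so the formula holds at Done.

Yes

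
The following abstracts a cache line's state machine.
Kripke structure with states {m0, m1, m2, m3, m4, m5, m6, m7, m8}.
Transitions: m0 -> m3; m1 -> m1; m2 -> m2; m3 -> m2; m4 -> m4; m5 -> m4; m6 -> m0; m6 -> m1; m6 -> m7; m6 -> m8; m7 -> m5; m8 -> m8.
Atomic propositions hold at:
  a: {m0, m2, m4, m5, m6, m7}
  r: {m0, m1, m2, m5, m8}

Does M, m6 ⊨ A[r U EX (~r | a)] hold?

Yes

Sat(~r) = {m3, m4, m6, m7}
Sat(~r | a) = {m0, m2, m3, m4, m5, m6, m7}
Sat(EX (~r | a)) = {s : some successor in {m0, m2, m3, m4, m5, m6, m7}} = {m0, m2, m3, m4, m5, m6, m7}
A[r U EX (~r | a)]: least fixpoint, start Z0 = Sat(EX (~r | a)) = {m0, m2, m3, m4, m5, m6, m7}, add states in Sat(r) with every successor in Z. Already a fixed point.
Sat(A[r U EX (~r | a)]) = {m0, m2, m3, m4, m5, m6, m7}
m6 ∈ Sat(A[r U EX (~r | a)]) = {m0, m2, m3, m4, m5, m6, m7}, so the formula holds at m6.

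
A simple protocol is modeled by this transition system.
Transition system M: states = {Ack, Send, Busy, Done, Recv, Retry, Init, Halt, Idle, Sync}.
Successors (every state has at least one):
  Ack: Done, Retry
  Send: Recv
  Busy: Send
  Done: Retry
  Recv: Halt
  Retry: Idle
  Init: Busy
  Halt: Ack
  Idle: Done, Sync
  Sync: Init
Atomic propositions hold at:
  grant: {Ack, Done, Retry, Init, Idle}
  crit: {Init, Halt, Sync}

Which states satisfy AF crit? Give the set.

AF crit: least fixpoint, start Z0 = {Init, Halt, Sync}, add states with every successor in Z. Z1 = {Recv, Init, Halt, Sync}; Z2 = {Send, Recv, Init, Halt, Sync}; Z3 = {Send, Busy, Recv, Init, Halt, Sync}; fixed.
Sat(AF crit) = {Send, Busy, Recv, Init, Halt, Sync}

{Send, Busy, Recv, Init, Halt, Sync}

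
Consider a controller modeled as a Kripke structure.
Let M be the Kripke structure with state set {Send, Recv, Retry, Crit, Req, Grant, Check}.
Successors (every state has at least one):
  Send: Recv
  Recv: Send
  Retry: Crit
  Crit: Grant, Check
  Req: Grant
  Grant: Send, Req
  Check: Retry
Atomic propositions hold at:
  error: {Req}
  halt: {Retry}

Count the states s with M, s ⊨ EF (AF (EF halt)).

3

EF halt: least fixpoint, start Z0 = {Retry}, add states with some successor in Z. Z1 = {Retry, Check}; Z2 = {Retry, Crit, Check}; fixed.
Sat(EF halt) = {Retry, Crit, Check}
AF (EF halt): least fixpoint, start Z0 = {Retry, Crit, Check}, add states with every successor in Z. Already a fixed point.
Sat(AF (EF halt)) = {Retry, Crit, Check}
EF (AF (EF halt)): least fixpoint, start Z0 = {Retry, Crit, Check}, add states with some successor in Z. Already a fixed point.
Sat(EF (AF (EF halt))) = {Retry, Crit, Check}
|Sat(EF (AF (EF halt)))| = |{Retry, Crit, Check}| = 3.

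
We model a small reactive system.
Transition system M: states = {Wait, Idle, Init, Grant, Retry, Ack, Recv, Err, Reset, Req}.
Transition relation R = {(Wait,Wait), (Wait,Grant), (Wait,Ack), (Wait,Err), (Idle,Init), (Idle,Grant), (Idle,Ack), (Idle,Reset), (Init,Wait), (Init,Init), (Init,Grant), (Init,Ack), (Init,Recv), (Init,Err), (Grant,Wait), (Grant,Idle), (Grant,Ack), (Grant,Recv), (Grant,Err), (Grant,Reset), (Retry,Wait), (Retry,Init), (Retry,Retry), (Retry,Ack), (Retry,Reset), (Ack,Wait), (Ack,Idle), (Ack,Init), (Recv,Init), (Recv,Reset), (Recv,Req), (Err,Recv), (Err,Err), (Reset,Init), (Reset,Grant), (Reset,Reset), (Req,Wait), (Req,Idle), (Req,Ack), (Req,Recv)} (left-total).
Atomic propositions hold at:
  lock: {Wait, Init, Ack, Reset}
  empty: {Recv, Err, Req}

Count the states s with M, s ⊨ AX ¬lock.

Sat(¬lock) = {Idle, Grant, Retry, Recv, Err, Req}
Sat(AX ¬lock) = {s : every successor in {Idle, Grant, Retry, Recv, Err, Req}} = {Err}
|Sat(AX ¬lock)| = |{Err}| = 1.

1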